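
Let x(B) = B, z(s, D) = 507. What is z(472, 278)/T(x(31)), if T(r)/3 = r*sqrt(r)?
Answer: 169*sqrt(31)/961 ≈ 0.97914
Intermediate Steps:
T(r) = 3*r**(3/2) (T(r) = 3*(r*sqrt(r)) = 3*r**(3/2))
z(472, 278)/T(x(31)) = 507/((3*31**(3/2))) = 507/((3*(31*sqrt(31)))) = 507/((93*sqrt(31))) = 507*(sqrt(31)/2883) = 169*sqrt(31)/961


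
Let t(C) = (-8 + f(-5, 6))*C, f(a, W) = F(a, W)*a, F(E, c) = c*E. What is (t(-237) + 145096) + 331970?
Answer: 443412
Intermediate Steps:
F(E, c) = E*c
f(a, W) = W*a² (f(a, W) = (a*W)*a = (W*a)*a = W*a²)
t(C) = 142*C (t(C) = (-8 + 6*(-5)²)*C = (-8 + 6*25)*C = (-8 + 150)*C = 142*C)
(t(-237) + 145096) + 331970 = (142*(-237) + 145096) + 331970 = (-33654 + 145096) + 331970 = 111442 + 331970 = 443412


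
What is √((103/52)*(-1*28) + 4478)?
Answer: √747409/13 ≈ 66.502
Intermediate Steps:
√((103/52)*(-1*28) + 4478) = √((103*(1/52))*(-28) + 4478) = √((103/52)*(-28) + 4478) = √(-721/13 + 4478) = √(57493/13) = √747409/13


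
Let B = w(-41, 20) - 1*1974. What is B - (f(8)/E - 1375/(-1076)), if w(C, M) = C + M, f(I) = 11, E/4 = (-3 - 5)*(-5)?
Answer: -85922759/43040 ≈ -1996.3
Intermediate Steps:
E = 160 (E = 4*((-3 - 5)*(-5)) = 4*(-8*(-5)) = 4*40 = 160)
B = -1995 (B = (-41 + 20) - 1*1974 = -21 - 1974 = -1995)
B - (f(8)/E - 1375/(-1076)) = -1995 - (11/160 - 1375/(-1076)) = -1995 - (11*(1/160) - 1375*(-1/1076)) = -1995 - (11/160 + 1375/1076) = -1995 - 1*57959/43040 = -1995 - 57959/43040 = -85922759/43040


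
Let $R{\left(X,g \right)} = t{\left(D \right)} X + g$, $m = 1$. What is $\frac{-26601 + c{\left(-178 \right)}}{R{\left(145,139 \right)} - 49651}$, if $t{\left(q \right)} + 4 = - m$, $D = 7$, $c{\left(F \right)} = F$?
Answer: $\frac{26779}{50237} \approx 0.53305$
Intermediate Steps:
$t{\left(q \right)} = -5$ ($t{\left(q \right)} = -4 - 1 = -5$)
$R{\left(X,g \right)} = g - 5 X$ ($R{\left(X,g \right)} = - 5 X + g = g - 5 X$)
$\frac{-26601 + c{\left(-178 \right)}}{R{\left(145,139 \right)} - 49651} = \frac{-26601 - 178}{\left(139 - 725\right) - 49651} = - \frac{26779}{\left(139 - 725\right) - 49651} = - \frac{26779}{-586 - 49651} = - \frac{26779}{-50237} = \left(-26779\right) \left(- \frac{1}{50237}\right) = \frac{26779}{50237}$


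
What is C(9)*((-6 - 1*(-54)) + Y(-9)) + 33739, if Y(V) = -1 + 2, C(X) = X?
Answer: 34180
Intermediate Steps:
Y(V) = 1
C(9)*((-6 - 1*(-54)) + Y(-9)) + 33739 = 9*((-6 - 1*(-54)) + 1) + 33739 = 9*((-6 + 54) + 1) + 33739 = 9*(48 + 1) + 33739 = 9*49 + 33739 = 441 + 33739 = 34180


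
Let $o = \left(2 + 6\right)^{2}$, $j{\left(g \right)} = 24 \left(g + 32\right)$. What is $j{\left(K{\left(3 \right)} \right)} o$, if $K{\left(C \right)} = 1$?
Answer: $50688$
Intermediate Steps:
$j{\left(g \right)} = 768 + 24 g$ ($j{\left(g \right)} = 24 \left(32 + g\right) = 768 + 24 g$)
$o = 64$ ($o = 8^{2} = 64$)
$j{\left(K{\left(3 \right)} \right)} o = \left(768 + 24 \cdot 1\right) 64 = \left(768 + 24\right) 64 = 792 \cdot 64 = 50688$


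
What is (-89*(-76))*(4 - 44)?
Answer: -270560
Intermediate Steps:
(-89*(-76))*(4 - 44) = 6764*(-40) = -270560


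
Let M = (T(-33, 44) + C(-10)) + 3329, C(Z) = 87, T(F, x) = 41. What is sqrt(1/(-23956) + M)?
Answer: sqrt(495984371199)/11978 ≈ 58.796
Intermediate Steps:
M = 3457 (M = (41 + 87) + 3329 = 128 + 3329 = 3457)
sqrt(1/(-23956) + M) = sqrt(1/(-23956) + 3457) = sqrt(-1/23956 + 3457) = sqrt(82815891/23956) = sqrt(495984371199)/11978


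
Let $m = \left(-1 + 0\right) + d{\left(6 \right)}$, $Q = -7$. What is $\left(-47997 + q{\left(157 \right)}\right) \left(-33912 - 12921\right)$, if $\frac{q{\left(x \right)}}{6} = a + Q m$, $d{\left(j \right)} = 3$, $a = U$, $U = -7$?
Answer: $2253744459$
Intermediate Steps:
$a = -7$
$m = 2$ ($m = \left(-1 + 0\right) + 3 = -1 + 3 = 2$)
$q{\left(x \right)} = -126$ ($q{\left(x \right)} = 6 \left(-7 - 14\right) = 6 \left(-21\right) = -126$)
$\left(-47997 + q{\left(157 \right)}\right) \left(-33912 - 12921\right) = \left(-47997 - 126\right) \left(-33912 - 12921\right) = \left(-48123\right) \left(-46833\right) = 2253744459$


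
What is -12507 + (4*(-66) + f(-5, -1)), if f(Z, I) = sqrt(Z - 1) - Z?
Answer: -12766 + I*sqrt(6) ≈ -12766.0 + 2.4495*I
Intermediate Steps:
f(Z, I) = sqrt(-1 + Z) - Z
-12507 + (4*(-66) + f(-5, -1)) = -12507 + (4*(-66) + (sqrt(-1 - 5) - 1*(-5))) = -12507 + (-264 + (sqrt(-6) + 5)) = -12507 + (-264 + (I*sqrt(6) + 5)) = -12507 + (-264 + (5 + I*sqrt(6))) = -12507 + (-259 + I*sqrt(6)) = -12766 + I*sqrt(6)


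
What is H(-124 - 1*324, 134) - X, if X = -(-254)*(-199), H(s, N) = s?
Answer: 50098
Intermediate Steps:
X = -50546 (X = -254*199 = -50546)
H(-124 - 1*324, 134) - X = (-124 - 1*324) - 1*(-50546) = (-124 - 324) + 50546 = -448 + 50546 = 50098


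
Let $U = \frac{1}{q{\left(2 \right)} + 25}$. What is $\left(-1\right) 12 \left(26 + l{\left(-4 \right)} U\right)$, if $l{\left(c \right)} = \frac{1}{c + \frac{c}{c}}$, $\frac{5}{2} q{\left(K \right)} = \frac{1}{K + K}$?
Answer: $- \frac{78272}{251} \approx -311.84$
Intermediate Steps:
$q{\left(K \right)} = \frac{1}{5 K}$ ($q{\left(K \right)} = \frac{2}{5 \left(K + K\right)} = \frac{2}{5 \cdot 2 K} = \frac{2 \frac{1}{2 K}}{5} = \frac{1}{5 K}$)
$l{\left(c \right)} = \frac{1}{1 + c}$ ($l{\left(c \right)} = \frac{1}{c + 1} = \frac{1}{1 + c}$)
$U = \frac{10}{251}$ ($U = \frac{1}{\frac{1}{5 \cdot 2} + 25} = \frac{1}{\frac{1}{5} \cdot \frac{1}{2} + 25} = \frac{1}{\frac{1}{10} + 25} = \frac{1}{\frac{251}{10}} = \frac{10}{251} \approx 0.039841$)
$\left(-1\right) 12 \left(26 + l{\left(-4 \right)} U\right) = \left(-1\right) 12 \left(26 + \frac{1}{1 - 4} \cdot \frac{10}{251}\right) = - 12 \left(26 + \frac{1}{-3} \cdot \frac{10}{251}\right) = - 12 \left(26 - \frac{10}{753}\right) = \left(-12\right) \frac{19568}{753} = - \frac{78272}{251}$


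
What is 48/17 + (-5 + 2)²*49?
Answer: 7545/17 ≈ 443.82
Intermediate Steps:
48/17 + (-5 + 2)²*49 = 48*(1/17) + (-3)²*49 = 48/17 + 9*49 = 48/17 + 441 = 7545/17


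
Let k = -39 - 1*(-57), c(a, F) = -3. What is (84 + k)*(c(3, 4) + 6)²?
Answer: 918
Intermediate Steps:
k = 18 (k = -39 + 57 = 18)
(84 + k)*(c(3, 4) + 6)² = (84 + 18)*(-3 + 6)² = 102*3² = 102*9 = 918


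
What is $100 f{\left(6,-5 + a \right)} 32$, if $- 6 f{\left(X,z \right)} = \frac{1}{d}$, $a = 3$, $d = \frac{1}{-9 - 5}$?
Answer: $\frac{22400}{3} \approx 7466.7$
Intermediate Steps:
$d = - \frac{1}{14}$ ($d = \frac{1}{-14} = - \frac{1}{14} \approx -0.071429$)
$f{\left(X,z \right)} = \frac{7}{3}$ ($f{\left(X,z \right)} = - \frac{1}{6 \left(- \frac{1}{14}\right)} = \left(- \frac{1}{6}\right) \left(-14\right) = \frac{7}{3}$)
$100 f{\left(6,-5 + a \right)} 32 = 100 \cdot \frac{7}{3} \cdot 32 = \frac{700}{3} \cdot 32 = \frac{22400}{3}$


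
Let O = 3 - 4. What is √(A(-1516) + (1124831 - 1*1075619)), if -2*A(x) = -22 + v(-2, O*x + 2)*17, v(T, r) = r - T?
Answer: √36303 ≈ 190.53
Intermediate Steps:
O = -1
A(x) = -23 + 17*x/2 (A(x) = -(-22 + ((-x + 2) - 1*(-2))*17)/2 = -(-22 + ((2 - x) + 2)*17)/2 = -(-22 + (4 - x)*17)/2 = -(-22 + (68 - 17*x))/2 = -(46 - 17*x)/2 = -23 + 17*x/2)
√(A(-1516) + (1124831 - 1*1075619)) = √((-23 + (17/2)*(-1516)) + (1124831 - 1*1075619)) = √((-23 - 12886) + (1124831 - 1075619)) = √(-12909 + 49212) = √36303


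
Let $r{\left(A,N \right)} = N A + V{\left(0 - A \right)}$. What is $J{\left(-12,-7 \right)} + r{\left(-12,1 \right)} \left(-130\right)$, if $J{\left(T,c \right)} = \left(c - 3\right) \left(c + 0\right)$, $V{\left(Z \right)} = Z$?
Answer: $70$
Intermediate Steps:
$r{\left(A,N \right)} = - A + A N$ ($r{\left(A,N \right)} = N A + \left(0 - A\right) = A N - A = - A + A N$)
$J{\left(T,c \right)} = c \left(-3 + c\right)$ ($J{\left(T,c \right)} = \left(-3 + c\right) c = c \left(-3 + c\right)$)
$J{\left(-12,-7 \right)} + r{\left(-12,1 \right)} \left(-130\right) = - 7 \left(-3 - 7\right) + - 12 \left(-1 + 1\right) \left(-130\right) = \left(-7\right) \left(-10\right) + \left(-12\right) 0 \left(-130\right) = 70 + 0 \left(-130\right) = 70 + 0 = 70$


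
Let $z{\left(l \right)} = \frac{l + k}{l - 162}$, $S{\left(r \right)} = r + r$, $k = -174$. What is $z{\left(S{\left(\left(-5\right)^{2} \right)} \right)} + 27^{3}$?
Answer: $\frac{551155}{28} \approx 19684.0$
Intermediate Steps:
$S{\left(r \right)} = 2 r$
$z{\left(l \right)} = \frac{-174 + l}{-162 + l}$ ($z{\left(l \right)} = \frac{l - 174}{l - 162} = \frac{-174 + l}{-162 + l}$)
$z{\left(S{\left(\left(-5\right)^{2} \right)} \right)} + 27^{3} = \frac{-174 + 2 \left(-5\right)^{2}}{-162 + 2 \left(-5\right)^{2}} + 27^{3} = \frac{-174 + 2 \cdot 25}{-162 + 2 \cdot 25} + 19683 = \frac{-174 + 50}{-162 + 50} + 19683 = \frac{1}{-112} \left(-124\right) + 19683 = \left(- \frac{1}{112}\right) \left(-124\right) + 19683 = \frac{31}{28} + 19683 = \frac{551155}{28}$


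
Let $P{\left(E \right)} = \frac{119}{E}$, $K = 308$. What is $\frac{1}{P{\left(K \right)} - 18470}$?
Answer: $- \frac{44}{812663} \approx -5.4143 \cdot 10^{-5}$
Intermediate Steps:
$\frac{1}{P{\left(K \right)} - 18470} = \frac{1}{\frac{119}{308} - 18470} = \frac{1}{119 \cdot \frac{1}{308} - 18470} = \frac{1}{\frac{17}{44} - 18470} = \frac{1}{- \frac{812663}{44}} = - \frac{44}{812663}$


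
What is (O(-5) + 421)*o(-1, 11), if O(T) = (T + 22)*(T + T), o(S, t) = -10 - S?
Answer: -2259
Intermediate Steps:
O(T) = 2*T*(22 + T) (O(T) = (22 + T)*(2*T) = 2*T*(22 + T))
(O(-5) + 421)*o(-1, 11) = (2*(-5)*(22 - 5) + 421)*(-10 - 1*(-1)) = (2*(-5)*17 + 421)*(-10 + 1) = (-170 + 421)*(-9) = 251*(-9) = -2259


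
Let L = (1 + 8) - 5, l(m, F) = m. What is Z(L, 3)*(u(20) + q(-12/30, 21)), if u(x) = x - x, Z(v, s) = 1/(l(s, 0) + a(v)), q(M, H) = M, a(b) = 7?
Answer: -1/25 ≈ -0.040000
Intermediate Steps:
L = 4 (L = 9 - 5 = 4)
Z(v, s) = 1/(7 + s) (Z(v, s) = 1/(s + 7) = 1/(7 + s))
u(x) = 0
Z(L, 3)*(u(20) + q(-12/30, 21)) = (0 - 12/30)/(7 + 3) = (0 - 12*1/30)/10 = (0 - ⅖)/10 = (⅒)*(-⅖) = -1/25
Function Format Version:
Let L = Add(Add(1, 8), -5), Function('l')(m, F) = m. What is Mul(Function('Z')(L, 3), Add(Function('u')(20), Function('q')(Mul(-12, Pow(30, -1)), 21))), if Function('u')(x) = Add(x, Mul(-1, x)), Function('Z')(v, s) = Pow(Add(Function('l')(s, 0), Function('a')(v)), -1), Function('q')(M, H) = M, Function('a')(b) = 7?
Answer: Rational(-1, 25) ≈ -0.040000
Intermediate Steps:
L = 4 (L = Add(9, -5) = 4)
Function('Z')(v, s) = Pow(Add(7, s), -1) (Function('Z')(v, s) = Pow(Add(s, 7), -1) = Pow(Add(7, s), -1))
Function('u')(x) = 0
Mul(Function('Z')(L, 3), Add(Function('u')(20), Function('q')(Mul(-12, Pow(30, -1)), 21))) = Mul(Pow(Add(7, 3), -1), Add(0, Mul(-12, Pow(30, -1)))) = Mul(Pow(10, -1), Add(0, Mul(-12, Rational(1, 30)))) = Mul(Rational(1, 10), Add(0, Rational(-2, 5))) = Mul(Rational(1, 10), Rational(-2, 5)) = Rational(-1, 25)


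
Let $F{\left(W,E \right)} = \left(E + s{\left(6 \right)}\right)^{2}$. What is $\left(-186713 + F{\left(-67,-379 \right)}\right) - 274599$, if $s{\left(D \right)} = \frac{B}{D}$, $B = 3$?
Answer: $- \frac{1272199}{4} \approx -3.1805 \cdot 10^{5}$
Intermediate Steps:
$s{\left(D \right)} = \frac{3}{D}$
$F{\left(W,E \right)} = \left(\frac{1}{2} + E\right)^{2}$ ($F{\left(W,E \right)} = \left(E + \frac{3}{6}\right)^{2} = \left(E + 3 \cdot \frac{1}{6}\right)^{2} = \left(E + \frac{1}{2}\right)^{2} = \left(\frac{1}{2} + E\right)^{2}$)
$\left(-186713 + F{\left(-67,-379 \right)}\right) - 274599 = \left(-186713 + \frac{\left(1 + 2 \left(-379\right)\right)^{2}}{4}\right) - 274599 = \left(-186713 + \frac{\left(1 - 758\right)^{2}}{4}\right) - 274599 = \left(-186713 + \frac{\left(-757\right)^{2}}{4}\right) - 274599 = \left(-186713 + \frac{1}{4} \cdot 573049\right) - 274599 = \left(-186713 + \frac{573049}{4}\right) - 274599 = - \frac{173803}{4} - 274599 = - \frac{1272199}{4}$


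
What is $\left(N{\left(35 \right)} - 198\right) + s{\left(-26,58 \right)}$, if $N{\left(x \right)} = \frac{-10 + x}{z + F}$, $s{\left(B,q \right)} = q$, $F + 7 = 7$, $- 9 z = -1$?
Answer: $85$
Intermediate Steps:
$z = \frac{1}{9}$ ($z = \left(- \frac{1}{9}\right) \left(-1\right) = \frac{1}{9} \approx 0.11111$)
$F = 0$ ($F = -7 + 7 = 0$)
$N{\left(x \right)} = -90 + 9 x$ ($N{\left(x \right)} = \frac{-10 + x}{\frac{1}{9} + 0} = \left(-10 + x\right) \frac{1}{\frac{1}{9}} = \left(-10 + x\right) 9 = -90 + 9 x$)
$\left(N{\left(35 \right)} - 198\right) + s{\left(-26,58 \right)} = \left(\left(-90 + 9 \cdot 35\right) - 198\right) + 58 = \left(\left(-90 + 315\right) - 198\right) + 58 = \left(225 - 198\right) + 58 = 27 + 58 = 85$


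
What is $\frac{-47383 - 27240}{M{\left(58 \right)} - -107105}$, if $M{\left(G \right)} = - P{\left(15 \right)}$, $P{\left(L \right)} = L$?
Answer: $- \frac{74623}{107090} \approx -0.69683$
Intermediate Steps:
$M{\left(G \right)} = -15$ ($M{\left(G \right)} = \left(-1\right) 15 = -15$)
$\frac{-47383 - 27240}{M{\left(58 \right)} - -107105} = \frac{-47383 - 27240}{-15 - -107105} = - \frac{74623}{-15 + 107105} = - \frac{74623}{107090}$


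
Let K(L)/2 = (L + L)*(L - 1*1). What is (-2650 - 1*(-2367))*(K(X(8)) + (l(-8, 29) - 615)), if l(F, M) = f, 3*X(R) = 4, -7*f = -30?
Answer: 10856729/63 ≈ 1.7233e+5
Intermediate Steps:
f = 30/7 (f = -1/7*(-30) = 30/7 ≈ 4.2857)
X(R) = 4/3 (X(R) = (1/3)*4 = 4/3)
l(F, M) = 30/7
K(L) = 4*L*(-1 + L) (K(L) = 2*((L + L)*(L - 1*1)) = 2*((2*L)*(L - 1)) = 2*((2*L)*(-1 + L)) = 2*(2*L*(-1 + L)) = 4*L*(-1 + L))
(-2650 - 1*(-2367))*(K(X(8)) + (l(-8, 29) - 615)) = (-2650 - 1*(-2367))*(4*(4/3)*(-1 + 4/3) + (30/7 - 615)) = (-2650 + 2367)*(4*(4/3)*(1/3) - 4275/7) = -283*(16/9 - 4275/7) = -283*(-38363/63) = 10856729/63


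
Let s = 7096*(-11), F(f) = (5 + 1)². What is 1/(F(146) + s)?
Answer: -1/78020 ≈ -1.2817e-5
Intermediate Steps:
F(f) = 36 (F(f) = 6² = 36)
s = -78056
1/(F(146) + s) = 1/(36 - 78056) = 1/(-78020) = -1/78020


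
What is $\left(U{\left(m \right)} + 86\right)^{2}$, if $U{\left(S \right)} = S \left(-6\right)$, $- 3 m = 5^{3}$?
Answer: $112896$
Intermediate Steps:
$m = - \frac{125}{3}$ ($m = - \frac{5^{3}}{3} = \left(- \frac{1}{3}\right) 125 = - \frac{125}{3} \approx -41.667$)
$U{\left(S \right)} = - 6 S$
$\left(U{\left(m \right)} + 86\right)^{2} = \left(\left(-6\right) \left(- \frac{125}{3}\right) + 86\right)^{2} = \left(250 + 86\right)^{2} = 336^{2} = 112896$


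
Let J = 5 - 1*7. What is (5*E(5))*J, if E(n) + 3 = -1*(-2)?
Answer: 10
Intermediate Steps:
J = -2 (J = 5 - 7 = -2)
E(n) = -1 (E(n) = -3 - 1*(-2) = -3 + 2 = -1)
(5*E(5))*J = (5*(-1))*(-2) = -5*(-2) = 10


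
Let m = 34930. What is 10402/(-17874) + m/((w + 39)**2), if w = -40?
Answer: 312164209/8937 ≈ 34929.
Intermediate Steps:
10402/(-17874) + m/((w + 39)**2) = 10402/(-17874) + 34930/((-40 + 39)**2) = 10402*(-1/17874) + 34930/((-1)**2) = -5201/8937 + 34930/1 = -5201/8937 + 34930*1 = -5201/8937 + 34930 = 312164209/8937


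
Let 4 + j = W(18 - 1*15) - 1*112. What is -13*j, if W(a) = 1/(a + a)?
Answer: 9035/6 ≈ 1505.8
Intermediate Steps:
W(a) = 1/(2*a)
j = -695/6 (j = -4 + (1/(2*(18 - 1*15)) - 1*112) = -4 + (1/(2*(18 - 15)) - 112) = -4 + ((½)/3 - 112) = -4 + ((½)*(⅓) - 112) = -4 + (⅙ - 112) = -4 - 671/6 = -695/6 ≈ -115.83)
-13*j = -13*(-695/6) = 9035/6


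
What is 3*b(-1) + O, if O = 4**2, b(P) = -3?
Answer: 7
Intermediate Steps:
O = 16
3*b(-1) + O = 3*(-3) + 16 = -9 + 16 = 7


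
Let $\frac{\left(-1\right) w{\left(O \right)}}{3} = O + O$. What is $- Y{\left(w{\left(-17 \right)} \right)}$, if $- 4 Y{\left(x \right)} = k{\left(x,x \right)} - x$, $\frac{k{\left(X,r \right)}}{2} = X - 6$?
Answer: $\frac{45}{2} \approx 22.5$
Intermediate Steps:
$k{\left(X,r \right)} = -12 + 2 X$ ($k{\left(X,r \right)} = 2 \left(X - 6\right) = 2 \left(-6 + X\right) = -12 + 2 X$)
$w{\left(O \right)} = - 6 O$ ($w{\left(O \right)} = - 3 \left(O + O\right) = - 3 \cdot 2 O = - 6 O$)
$Y{\left(x \right)} = 3 - \frac{x}{4}$ ($Y{\left(x \right)} = - \frac{\left(-12 + 2 x\right) - x}{4} = - \frac{-12 + x}{4} = 3 - \frac{x}{4}$)
$- Y{\left(w{\left(-17 \right)} \right)} = - (3 - \frac{\left(-6\right) \left(-17\right)}{4}) = - (3 - \frac{51}{2}) = \left(-1\right) \left(- \frac{45}{2}\right) = \frac{45}{2}$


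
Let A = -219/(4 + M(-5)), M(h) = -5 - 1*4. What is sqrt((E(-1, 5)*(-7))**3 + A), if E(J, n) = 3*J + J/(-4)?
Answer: sqrt(11483405)/40 ≈ 84.718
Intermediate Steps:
M(h) = -9 (M(h) = -5 - 4 = -9)
E(J, n) = 11*J/4 (E(J, n) = 3*J + J*(-1/4) = 3*J - J/4 = 11*J/4)
A = 219/5 (A = -219/(4 - 9) = -219/(-5) = -1/5*(-219) = 219/5 ≈ 43.800)
sqrt((E(-1, 5)*(-7))**3 + A) = sqrt((((11/4)*(-1))*(-7))**3 + 219/5) = sqrt((-11/4*(-7))**3 + 219/5) = sqrt((77/4)**3 + 219/5) = sqrt(456533/64 + 219/5) = sqrt(2296681/320) = sqrt(11483405)/40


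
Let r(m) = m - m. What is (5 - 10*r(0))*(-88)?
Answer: -440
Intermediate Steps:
r(m) = 0
(5 - 10*r(0))*(-88) = (5 - 10*0)*(-88) = (5 + 0)*(-88) = 5*(-88) = -440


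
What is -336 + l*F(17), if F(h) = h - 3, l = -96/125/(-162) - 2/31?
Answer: -35241556/104625 ≈ -336.84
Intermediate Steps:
l = -6254/104625 (l = -96*1/125*(-1/162) - 2*1/31 = -96/125*(-1/162) - 2/31 = 16/3375 - 2/31 = -6254/104625 ≈ -0.059775)
F(h) = -3 + h
-336 + l*F(17) = -336 - 6254*(-3 + 17)/104625 = -336 - 6254/104625*14 = -336 - 87556/104625 = -35241556/104625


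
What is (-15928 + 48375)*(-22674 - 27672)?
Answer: -1633576662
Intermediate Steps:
(-15928 + 48375)*(-22674 - 27672) = 32447*(-50346) = -1633576662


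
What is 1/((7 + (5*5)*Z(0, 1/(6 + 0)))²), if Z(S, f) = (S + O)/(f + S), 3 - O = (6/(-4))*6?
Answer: 1/3265249 ≈ 3.0626e-7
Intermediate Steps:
O = 12 (O = 3 - 6/(-4)*6 = 3 - 6*(-¼)*6 = 3 - (-3)*6/2 = 3 - 1*(-9) = 3 + 9 = 12)
Z(S, f) = (12 + S)/(S + f) (Z(S, f) = (S + 12)/(f + S) = (12 + S)/(S + f))
1/((7 + (5*5)*Z(0, 1/(6 + 0)))²) = 1/((7 + (5*5)*((12 + 0)/(0 + 1/(6 + 0))))²) = 1/((7 + 25*(12/(0 + 1/6)))²) = 1/((7 + 25*(12/(0 + ⅙)))²) = 1/((7 + 25*(12/(⅙)))²) = 1/((7 + 25*(6*12))²) = 1/((7 + 25*72)²) = 1/((7 + 1800)²) = 1/(1807²) = 1/3265249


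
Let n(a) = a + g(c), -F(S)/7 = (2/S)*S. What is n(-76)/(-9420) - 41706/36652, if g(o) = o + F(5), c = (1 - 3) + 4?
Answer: -6957949/6165390 ≈ -1.1285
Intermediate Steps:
F(S) = -14 (F(S) = -7*2/S*S = -7*2 = -14)
c = 2 (c = -2 + 4 = 2)
g(o) = -14 + o (g(o) = o - 14 = -14 + o)
n(a) = -12 + a (n(a) = a + (-14 + 2) = a - 12 = -12 + a)
n(-76)/(-9420) - 41706/36652 = (-12 - 76)/(-9420) - 41706/36652 = -88*(-1/9420) - 41706*1/36652 = 22/2355 - 2979/2618 = -6957949/6165390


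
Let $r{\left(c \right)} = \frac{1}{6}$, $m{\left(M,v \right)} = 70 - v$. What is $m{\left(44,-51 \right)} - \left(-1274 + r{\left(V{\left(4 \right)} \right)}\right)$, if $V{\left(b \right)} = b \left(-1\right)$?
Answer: $\frac{8369}{6} \approx 1394.8$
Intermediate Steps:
$V{\left(b \right)} = - b$
$r{\left(c \right)} = \frac{1}{6}$
$m{\left(44,-51 \right)} - \left(-1274 + r{\left(V{\left(4 \right)} \right)}\right) = \left(70 - -51\right) + \left(1274 - \frac{1}{6}\right) = \left(70 + 51\right) + \left(1274 - \frac{1}{6}\right) = 121 + \frac{7643}{6} = \frac{8369}{6}$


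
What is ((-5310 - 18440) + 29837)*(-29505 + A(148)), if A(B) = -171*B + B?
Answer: -332745855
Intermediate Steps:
A(B) = -170*B
((-5310 - 18440) + 29837)*(-29505 + A(148)) = ((-5310 - 18440) + 29837)*(-29505 - 170*148) = (-23750 + 29837)*(-29505 - 25160) = 6087*(-54665) = -332745855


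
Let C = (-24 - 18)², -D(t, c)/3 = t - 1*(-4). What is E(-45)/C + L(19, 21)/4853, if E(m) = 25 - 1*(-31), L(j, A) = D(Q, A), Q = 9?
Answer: 7249/305739 ≈ 0.023710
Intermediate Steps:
D(t, c) = -12 - 3*t (D(t, c) = -3*(t - 1*(-4)) = -3*(t + 4) = -3*(4 + t) = -12 - 3*t)
L(j, A) = -39 (L(j, A) = -12 - 3*9 = -12 - 27 = -39)
E(m) = 56 (E(m) = 25 + 31 = 56)
C = 1764 (C = (-42)² = 1764)
E(-45)/C + L(19, 21)/4853 = 56/1764 - 39/4853 = 56*(1/1764) - 39*1/4853 = 2/63 - 39/4853 = 7249/305739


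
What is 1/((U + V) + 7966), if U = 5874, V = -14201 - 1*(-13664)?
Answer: 1/13303 ≈ 7.5171e-5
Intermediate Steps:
V = -537 (V = -14201 + 13664 = -537)
1/((U + V) + 7966) = 1/((5874 - 537) + 7966) = 1/(5337 + 7966) = 1/13303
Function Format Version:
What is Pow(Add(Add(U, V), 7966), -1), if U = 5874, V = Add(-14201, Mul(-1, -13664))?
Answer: Rational(1, 13303) ≈ 7.5171e-5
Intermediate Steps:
V = -537 (V = Add(-14201, 13664) = -537)
Pow(Add(Add(U, V), 7966), -1) = Pow(Add(Add(5874, -537), 7966), -1) = Pow(Add(5337, 7966), -1) = Pow(13303, -1) = Rational(1, 13303)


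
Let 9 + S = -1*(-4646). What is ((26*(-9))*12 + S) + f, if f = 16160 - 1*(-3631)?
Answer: 21620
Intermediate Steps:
S = 4637 (S = -9 - 1*(-4646) = -9 + 4646 = 4637)
f = 19791 (f = 16160 + 3631 = 19791)
((26*(-9))*12 + S) + f = ((26*(-9))*12 + 4637) + 19791 = (-234*12 + 4637) + 19791 = (-2808 + 4637) + 19791 = 1829 + 19791 = 21620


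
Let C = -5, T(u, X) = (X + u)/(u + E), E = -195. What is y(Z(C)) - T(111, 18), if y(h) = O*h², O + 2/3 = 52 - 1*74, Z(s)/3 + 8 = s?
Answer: -965285/28 ≈ -34474.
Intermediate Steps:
T(u, X) = (X + u)/(-195 + u) (T(u, X) = (X + u)/(u - 195) = (X + u)/(-195 + u))
Z(s) = -24 + 3*s
O = -68/3 (O = -⅔ + (52 - 1*74) = -⅔ + (52 - 74) = -⅔ - 22 = -68/3 ≈ -22.667)
y(h) = -68*h²/3
y(Z(C)) - T(111, 18) = -68*(-24 + 3*(-5))²/3 - (18 + 111)/(-195 + 111) = -68*(-24 - 15)²/3 - 129/(-84) = -68/3*(-39)² - (-1)*129/84 = -68/3*1521 - 1*(-43/28) = -34476 + 43/28 = -965285/28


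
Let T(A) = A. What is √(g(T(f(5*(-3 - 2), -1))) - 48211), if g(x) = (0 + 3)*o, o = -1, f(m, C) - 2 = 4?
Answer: I*√48214 ≈ 219.58*I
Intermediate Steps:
f(m, C) = 6 (f(m, C) = 2 + 4 = 6)
g(x) = -3 (g(x) = (0 + 3)*(-1) = 3*(-1) = -3)
√(g(T(f(5*(-3 - 2), -1))) - 48211) = √(-3 - 48211) = √(-48214) = I*√48214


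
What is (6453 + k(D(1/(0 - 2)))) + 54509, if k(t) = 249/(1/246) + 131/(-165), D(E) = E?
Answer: 20165509/165 ≈ 1.2222e+5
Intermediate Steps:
k(t) = 10106779/165 (k(t) = 249/(1/246) + 131*(-1/165) = 249*246 - 131/165 = 61254 - 131/165 = 10106779/165)
(6453 + k(D(1/(0 - 2)))) + 54509 = (6453 + 10106779/165) + 54509 = 11171524/165 + 54509 = 20165509/165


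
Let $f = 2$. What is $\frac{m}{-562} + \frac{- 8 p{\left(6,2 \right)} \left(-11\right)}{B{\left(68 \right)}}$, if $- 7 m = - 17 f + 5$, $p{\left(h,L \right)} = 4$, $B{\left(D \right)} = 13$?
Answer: $\frac{1384391}{51142} \approx 27.07$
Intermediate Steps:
$m = \frac{29}{7}$ ($m = - \frac{\left(-17\right) 2 + 5}{7} = - \frac{-34 + 5}{7} = \left(- \frac{1}{7}\right) \left(-29\right) = \frac{29}{7} \approx 4.1429$)
$\frac{m}{-562} + \frac{- 8 p{\left(6,2 \right)} \left(-11\right)}{B{\left(68 \right)}} = \frac{29}{7 \left(-562\right)} + \frac{\left(-8\right) 4 \left(-11\right)}{13} = \frac{29}{7} \left(- \frac{1}{562}\right) + \left(-32\right) \left(-11\right) \frac{1}{13} = - \frac{29}{3934} + 352 \cdot \frac{1}{13} = - \frac{29}{3934} + \frac{352}{13} = \frac{1384391}{51142}$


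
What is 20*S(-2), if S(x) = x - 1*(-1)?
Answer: -20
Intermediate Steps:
S(x) = 1 + x (S(x) = x + 1 = 1 + x)
20*S(-2) = 20*(1 - 2) = 20*(-1) = -20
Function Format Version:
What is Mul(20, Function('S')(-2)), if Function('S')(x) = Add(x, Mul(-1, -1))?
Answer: -20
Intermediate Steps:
Function('S')(x) = Add(1, x) (Function('S')(x) = Add(x, 1) = Add(1, x))
Mul(20, Function('S')(-2)) = Mul(20, Add(1, -2)) = Mul(20, -1) = -20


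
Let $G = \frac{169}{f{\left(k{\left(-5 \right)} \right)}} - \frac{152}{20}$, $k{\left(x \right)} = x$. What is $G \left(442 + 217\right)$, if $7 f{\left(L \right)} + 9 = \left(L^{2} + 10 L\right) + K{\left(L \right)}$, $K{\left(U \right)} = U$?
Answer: $- \frac{374971}{15} \approx -24998.0$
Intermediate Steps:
$f{\left(L \right)} = - \frac{9}{7} + \frac{L^{2}}{7} + \frac{11 L}{7}$ ($f{\left(L \right)} = - \frac{9}{7} + \frac{\left(L^{2} + 10 L\right) + L}{7} = - \frac{9}{7} + \frac{L^{2} + 11 L}{7} = - \frac{9}{7} + \left(\frac{L^{2}}{7} + \frac{11 L}{7}\right) = - \frac{9}{7} + \frac{L^{2}}{7} + \frac{11 L}{7}$)
$G = - \frac{569}{15}$ ($G = \frac{169}{- \frac{9}{7} + \frac{\left(-5\right)^{2}}{7} + \frac{11}{7} \left(-5\right)} - \frac{152}{20} = \frac{169}{- \frac{9}{7} + \frac{1}{7} \cdot 25 - \frac{55}{7}} - \frac{38}{5} = \frac{169}{- \frac{9}{7} + \frac{25}{7} - \frac{55}{7}} - \frac{38}{5} = \frac{169}{- \frac{39}{7}} - \frac{38}{5} = 169 \left(- \frac{7}{39}\right) - \frac{38}{5} = - \frac{91}{3} - \frac{38}{5} = - \frac{569}{15} \approx -37.933$)
$G \left(442 + 217\right) = - \frac{569 \left(442 + 217\right)}{15} = \left(- \frac{569}{15}\right) 659 = - \frac{374971}{15}$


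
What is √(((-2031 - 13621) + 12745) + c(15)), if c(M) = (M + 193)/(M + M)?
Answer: I*√652515/15 ≈ 53.852*I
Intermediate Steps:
c(M) = (193 + M)/(2*M) (c(M) = (193 + M)/((2*M)) = (193 + M)*(1/(2*M)) = (193 + M)/(2*M))
√(((-2031 - 13621) + 12745) + c(15)) = √(((-2031 - 13621) + 12745) + (½)*(193 + 15)/15) = √((-15652 + 12745) + (½)*(1/15)*208) = √(-2907 + 104/15) = √(-43501/15) = I*√652515/15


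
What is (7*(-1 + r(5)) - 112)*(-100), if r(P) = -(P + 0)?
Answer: 15400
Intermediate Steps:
r(P) = -P
(7*(-1 + r(5)) - 112)*(-100) = (7*(-1 - 1*5) - 112)*(-100) = (7*(-1 - 5) - 112)*(-100) = (7*(-6) - 112)*(-100) = (-42 - 112)*(-100) = -154*(-100) = 15400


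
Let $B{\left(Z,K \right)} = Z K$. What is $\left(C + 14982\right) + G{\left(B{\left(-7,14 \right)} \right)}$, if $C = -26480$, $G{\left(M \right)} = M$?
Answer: $-11596$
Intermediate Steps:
$B{\left(Z,K \right)} = K Z$
$\left(C + 14982\right) + G{\left(B{\left(-7,14 \right)} \right)} = \left(-26480 + 14982\right) + 14 \left(-7\right) = -11498 - 98 = -11596$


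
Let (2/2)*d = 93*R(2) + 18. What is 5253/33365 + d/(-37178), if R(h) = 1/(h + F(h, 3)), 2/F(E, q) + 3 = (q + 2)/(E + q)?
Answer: 191592519/1240443970 ≈ 0.15445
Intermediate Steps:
F(E, q) = 2/(-3 + (2 + q)/(E + q)) (F(E, q) = 2/(-3 + (q + 2)/(E + q)) = 2/(-3 + (2 + q)/(E + q)))
R(h) = 1/(h + 2*(-3 - h)/(4 + 3*h)) (R(h) = 1/(h + 2*(-h - 1*3)/(-2 + 2*3 + 3*h)) = 1/(h + 2*(-h - 3)/(-2 + 6 + 3*h)) = 1/(h + 2*(-3 - h)/(4 + 3*h)))
d = 111 (d = 93*((4 + 3*2)/(-6 + 2*2 + 3*2²)) + 18 = 93*((4 + 6)/(-6 + 4 + 3*4)) + 18 = 93*(10/(-6 + 4 + 12)) + 18 = 93*(10/10) + 18 = 93*((⅒)*10) + 18 = 93*1 + 18 = 93 + 18 = 111)
5253/33365 + d/(-37178) = 5253/33365 + 111/(-37178) = 5253*(1/33365) + 111*(-1/37178) = 5253/33365 - 111/37178 = 191592519/1240443970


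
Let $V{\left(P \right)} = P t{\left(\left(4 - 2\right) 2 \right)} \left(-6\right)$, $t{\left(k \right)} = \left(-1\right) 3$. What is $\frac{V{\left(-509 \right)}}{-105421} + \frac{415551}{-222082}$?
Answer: $- \frac{41773086687}{23412106522} \approx -1.7843$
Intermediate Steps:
$t{\left(k \right)} = -3$
$V{\left(P \right)} = 18 P$ ($V{\left(P \right)} = P \left(-3\right) \left(-6\right) = - 3 P \left(-6\right) = 18 P$)
$\frac{V{\left(-509 \right)}}{-105421} + \frac{415551}{-222082} = \frac{18 \left(-509\right)}{-105421} + \frac{415551}{-222082} = \left(-9162\right) \left(- \frac{1}{105421}\right) + 415551 \left(- \frac{1}{222082}\right) = \frac{9162}{105421} - \frac{415551}{222082} = - \frac{41773086687}{23412106522}$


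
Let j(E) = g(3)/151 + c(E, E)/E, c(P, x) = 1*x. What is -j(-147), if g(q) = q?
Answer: -154/151 ≈ -1.0199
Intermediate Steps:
c(P, x) = x
j(E) = 154/151 (j(E) = 3/151 + E/E = 3*(1/151) + 1 = 3/151 + 1 = 154/151)
-j(-147) = -1*154/151 = -154/151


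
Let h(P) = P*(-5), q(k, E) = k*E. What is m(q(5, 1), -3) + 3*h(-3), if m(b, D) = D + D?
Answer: 39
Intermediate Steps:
q(k, E) = E*k
h(P) = -5*P
m(b, D) = 2*D
m(q(5, 1), -3) + 3*h(-3) = 2*(-3) + 3*(-5*(-3)) = -6 + 3*15 = -6 + 45 = 39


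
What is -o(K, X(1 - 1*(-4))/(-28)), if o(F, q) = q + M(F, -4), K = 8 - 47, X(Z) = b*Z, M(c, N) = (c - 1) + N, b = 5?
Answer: 1257/28 ≈ 44.893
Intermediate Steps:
M(c, N) = -1 + N + c (M(c, N) = (-1 + c) + N = -1 + N + c)
X(Z) = 5*Z
K = -39
o(F, q) = -5 + F + q (o(F, q) = q + (-1 - 4 + F) = q + (-5 + F) = -5 + F + q)
-o(K, X(1 - 1*(-4))/(-28)) = -(-5 - 39 + (5*(1 - 1*(-4)))/(-28)) = -(-5 - 39 + (5*(1 + 4))*(-1/28)) = -(-5 - 39 + (5*5)*(-1/28)) = -(-5 - 39 + 25*(-1/28)) = -(-5 - 39 - 25/28) = -1*(-1257/28) = 1257/28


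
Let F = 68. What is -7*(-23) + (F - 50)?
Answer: 179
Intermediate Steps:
-7*(-23) + (F - 50) = -7*(-23) + (68 - 50) = 161 + 18 = 179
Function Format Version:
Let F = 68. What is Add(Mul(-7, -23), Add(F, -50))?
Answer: 179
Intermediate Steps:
Add(Mul(-7, -23), Add(F, -50)) = Add(Mul(-7, -23), Add(68, -50)) = Add(161, 18) = 179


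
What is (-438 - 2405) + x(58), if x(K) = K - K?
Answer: -2843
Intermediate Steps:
x(K) = 0
(-438 - 2405) + x(58) = (-438 - 2405) + 0 = -2843 + 0 = -2843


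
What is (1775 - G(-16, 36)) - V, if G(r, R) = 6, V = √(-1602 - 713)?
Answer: 1769 - I*√2315 ≈ 1769.0 - 48.114*I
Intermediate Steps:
V = I*√2315 (V = √(-2315) = I*√2315 ≈ 48.114*I)
(1775 - G(-16, 36)) - V = (1775 - 1*6) - I*√2315 = (1775 - 6) - I*√2315 = 1769 - I*√2315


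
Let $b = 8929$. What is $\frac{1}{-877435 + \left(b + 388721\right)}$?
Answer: $- \frac{1}{479785} \approx -2.0843 \cdot 10^{-6}$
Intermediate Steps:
$\frac{1}{-877435 + \left(b + 388721\right)} = \frac{1}{-877435 + \left(8929 + 388721\right)} = \frac{1}{-877435 + 397650} = \frac{1}{-479785} = - \frac{1}{479785}$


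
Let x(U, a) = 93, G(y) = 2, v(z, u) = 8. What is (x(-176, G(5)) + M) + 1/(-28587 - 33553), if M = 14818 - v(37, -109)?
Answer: 926072419/62140 ≈ 14903.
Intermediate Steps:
M = 14810 (M = 14818 - 1*8 = 14818 - 8 = 14810)
(x(-176, G(5)) + M) + 1/(-28587 - 33553) = (93 + 14810) + 1/(-28587 - 33553) = 14903 + 1/(-62140) = 14903 - 1/62140 = 926072419/62140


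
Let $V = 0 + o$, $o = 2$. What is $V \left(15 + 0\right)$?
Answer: $30$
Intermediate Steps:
$V = 2$ ($V = 0 + 2 = 2$)
$V \left(15 + 0\right) = 2 \left(15 + 0\right) = 2 \cdot 15 = 30$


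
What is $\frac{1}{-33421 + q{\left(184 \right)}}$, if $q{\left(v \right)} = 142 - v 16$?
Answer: $- \frac{1}{36223} \approx -2.7607 \cdot 10^{-5}$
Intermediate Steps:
$q{\left(v \right)} = 142 - 16 v$
$\frac{1}{-33421 + q{\left(184 \right)}} = \frac{1}{-33421 + \left(142 - 2944\right)} = \frac{1}{-33421 - 2802} = \frac{1}{-36223} = - \frac{1}{36223}$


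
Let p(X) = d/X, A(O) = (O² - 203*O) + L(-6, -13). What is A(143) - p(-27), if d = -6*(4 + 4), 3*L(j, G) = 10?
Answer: -77206/9 ≈ -8578.4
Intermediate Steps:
L(j, G) = 10/3 (L(j, G) = (⅓)*10 = 10/3)
d = -48 (d = -6*8 = -48)
A(O) = 10/3 + O² - 203*O (A(O) = (O² - 203*O) + 10/3 = 10/3 + O² - 203*O)
p(X) = -48/X
A(143) - p(-27) = (10/3 + 143² - 203*143) - (-48)/(-27) = (10/3 + 20449 - 29029) - (-48)*(-1)/27 = -25730/3 - 1*16/9 = -25730/3 - 16/9 = -77206/9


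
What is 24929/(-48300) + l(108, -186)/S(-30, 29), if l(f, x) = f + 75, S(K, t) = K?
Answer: -319559/48300 ≈ -6.6161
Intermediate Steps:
l(f, x) = 75 + f
24929/(-48300) + l(108, -186)/S(-30, 29) = 24929/(-48300) + (75 + 108)/(-30) = 24929*(-1/48300) + 183*(-1/30) = -24929/48300 - 61/10 = -319559/48300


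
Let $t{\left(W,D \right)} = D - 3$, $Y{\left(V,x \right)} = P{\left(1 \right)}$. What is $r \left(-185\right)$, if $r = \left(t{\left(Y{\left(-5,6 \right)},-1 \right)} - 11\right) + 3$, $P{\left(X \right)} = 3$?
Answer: $2220$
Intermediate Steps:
$Y{\left(V,x \right)} = 3$
$t{\left(W,D \right)} = -3 + D$
$r = -12$ ($r = \left(\left(-3 - 1\right) - 11\right) + 3 = \left(-4 - 11\right) + 3 = -15 + 3 = -12$)
$r \left(-185\right) = \left(-12\right) \left(-185\right) = 2220$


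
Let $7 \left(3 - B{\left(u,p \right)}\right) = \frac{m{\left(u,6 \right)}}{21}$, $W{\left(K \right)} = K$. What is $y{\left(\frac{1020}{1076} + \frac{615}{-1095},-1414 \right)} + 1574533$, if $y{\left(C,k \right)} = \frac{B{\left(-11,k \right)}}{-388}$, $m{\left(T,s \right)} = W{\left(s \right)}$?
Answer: $\frac{29935021251}{19012} \approx 1.5745 \cdot 10^{6}$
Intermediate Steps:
$m{\left(T,s \right)} = s$
$B{\left(u,p \right)} = \frac{145}{49}$ ($B{\left(u,p \right)} = 3 - \frac{6 \cdot \frac{1}{21}}{7} = 3 - \frac{2}{49} = \frac{145}{49}$)
$y{\left(C,k \right)} = - \frac{145}{19012}$ ($y{\left(C,k \right)} = \frac{145}{49 \left(-388\right)} = \frac{145}{49} \left(- \frac{1}{388}\right) = - \frac{145}{19012}$)
$y{\left(\frac{1020}{1076} + \frac{615}{-1095},-1414 \right)} + 1574533 = - \frac{145}{19012} + 1574533 = \frac{29935021251}{19012}$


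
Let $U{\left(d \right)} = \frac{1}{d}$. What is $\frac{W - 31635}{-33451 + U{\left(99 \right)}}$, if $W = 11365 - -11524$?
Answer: $\frac{432927}{1655824} \approx 0.26146$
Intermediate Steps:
$W = 22889$ ($W = 11365 + 11524 = 22889$)
$\frac{W - 31635}{-33451 + U{\left(99 \right)}} = \frac{22889 - 31635}{-33451 + \frac{1}{99}} = - \frac{8746}{-33451 + \frac{1}{99}} = - \frac{8746}{- \frac{3311648}{99}} = \left(-8746\right) \left(- \frac{99}{3311648}\right) = \frac{432927}{1655824}$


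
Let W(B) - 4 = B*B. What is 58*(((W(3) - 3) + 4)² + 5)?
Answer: 11658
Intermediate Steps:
W(B) = 4 + B² (W(B) = 4 + B*B = 4 + B²)
58*(((W(3) - 3) + 4)² + 5) = 58*((((4 + 3²) - 3) + 4)² + 5) = 58*((((4 + 9) - 3) + 4)² + 5) = 58*(((13 - 3) + 4)² + 5) = 58*((10 + 4)² + 5) = 58*(14² + 5) = 58*(196 + 5) = 58*201 = 11658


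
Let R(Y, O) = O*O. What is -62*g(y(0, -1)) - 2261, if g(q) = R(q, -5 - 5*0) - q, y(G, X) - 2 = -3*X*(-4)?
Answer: -4431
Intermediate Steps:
y(G, X) = 2 + 12*X (y(G, X) = 2 - 3*X*(-4) = 2 + 12*X)
R(Y, O) = O²
g(q) = 25 - q (g(q) = (-5 - 5*0)² - q = (-5 + 0)² - q = (-5)² - q = 25 - q)
-62*g(y(0, -1)) - 2261 = -62*(25 - (2 + 12*(-1))) - 2261 = -62*(25 - (2 - 12)) - 2261 = -62*(25 - 1*(-10)) - 2261 = -62*(25 + 10) - 2261 = -62*35 - 2261 = -2170 - 2261 = -4431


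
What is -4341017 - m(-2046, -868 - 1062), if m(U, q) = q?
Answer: -4339087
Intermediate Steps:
-4341017 - m(-2046, -868 - 1062) = -4341017 - (-868 - 1062) = -4341017 - 1*(-1930) = -4341017 + 1930 = -4339087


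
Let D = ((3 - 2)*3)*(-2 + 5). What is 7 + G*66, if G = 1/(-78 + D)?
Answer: 139/23 ≈ 6.0435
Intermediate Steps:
D = 9 (D = (1*3)*3 = 3*3 = 9)
G = -1/69 (G = 1/(-78 + 9) = 1/(-69) = -1/69 ≈ -0.014493)
7 + G*66 = 7 - 1/69*66 = 7 - 22/23 = 139/23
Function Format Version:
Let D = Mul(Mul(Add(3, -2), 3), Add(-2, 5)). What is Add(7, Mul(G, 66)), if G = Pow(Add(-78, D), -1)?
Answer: Rational(139, 23) ≈ 6.0435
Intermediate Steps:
D = 9 (D = Mul(Mul(1, 3), 3) = Mul(3, 3) = 9)
G = Rational(-1, 69) (G = Pow(Add(-78, 9), -1) = Pow(-69, -1) = Rational(-1, 69) ≈ -0.014493)
Add(7, Mul(G, 66)) = Add(7, Mul(Rational(-1, 69), 66)) = Add(7, Rational(-22, 23)) = Rational(139, 23)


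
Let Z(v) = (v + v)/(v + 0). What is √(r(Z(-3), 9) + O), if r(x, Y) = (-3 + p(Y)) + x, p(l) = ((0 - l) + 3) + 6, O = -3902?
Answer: I*√3903 ≈ 62.474*I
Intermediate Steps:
Z(v) = 2 (Z(v) = (2*v)/v = 2)
p(l) = 9 - l (p(l) = (-l + 3) + 6 = (3 - l) + 6 = 9 - l)
r(x, Y) = 6 + x - Y (r(x, Y) = (-3 + (9 - Y)) + x = (6 - Y) + x = 6 + x - Y)
√(r(Z(-3), 9) + O) = √((6 + 2 - 1*9) - 3902) = √((6 + 2 - 9) - 3902) = √(-1 - 3902) = √(-3903) = I*√3903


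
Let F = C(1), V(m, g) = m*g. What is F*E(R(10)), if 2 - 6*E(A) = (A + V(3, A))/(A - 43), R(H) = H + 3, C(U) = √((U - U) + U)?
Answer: 28/45 ≈ 0.62222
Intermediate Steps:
C(U) = √U (C(U) = √(0 + U) = √U)
V(m, g) = g*m
R(H) = 3 + H
E(A) = ⅓ - 2*A/(3*(-43 + A)) (E(A) = ⅓ - (A + A*3)/(6*(A - 43)) = ⅓ - (A + 3*A)/(6*(-43 + A)) = ⅓ - 4*A/(6*(-43 + A)) = ⅓ - 2*A/(3*(-43 + A)))
F = 1 (F = √1 = 1)
F*E(R(10)) = 1*((-43 - (3 + 10))/(3*(-43 + (3 + 10)))) = 1*((-43 - 1*13)/(3*(-43 + 13))) = 1*((⅓)*(-43 - 13)/(-30)) = 1*((⅓)*(-1/30)*(-56)) = 1*(28/45) = 28/45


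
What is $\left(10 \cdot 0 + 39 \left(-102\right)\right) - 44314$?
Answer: $-48292$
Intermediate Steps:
$\left(10 \cdot 0 + 39 \left(-102\right)\right) - 44314 = \left(0 - 3978\right) - 44314 = -3978 - 44314 = -48292$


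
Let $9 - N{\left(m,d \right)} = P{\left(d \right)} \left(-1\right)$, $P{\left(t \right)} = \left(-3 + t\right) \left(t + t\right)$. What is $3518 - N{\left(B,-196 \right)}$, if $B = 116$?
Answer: $-74499$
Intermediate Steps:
$P{\left(t \right)} = 2 t \left(-3 + t\right)$ ($P{\left(t \right)} = \left(-3 + t\right) 2 t = 2 t \left(-3 + t\right)$)
$N{\left(m,d \right)} = 9 + 2 d \left(-3 + d\right)$ ($N{\left(m,d \right)} = 9 - 2 d \left(-3 + d\right) \left(-1\right) = 9 - - 2 d \left(-3 + d\right) = 9 + 2 d \left(-3 + d\right)$)
$3518 - N{\left(B,-196 \right)} = 3518 - \left(9 + 2 \left(-196\right) \left(-3 - 196\right)\right) = 3518 - \left(9 + 2 \left(-196\right) \left(-199\right)\right) = 3518 - \left(9 + 78008\right) = 3518 - 78017 = -74499$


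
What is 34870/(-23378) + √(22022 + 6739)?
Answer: -17435/11689 + √28761 ≈ 168.10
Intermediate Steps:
34870/(-23378) + √(22022 + 6739) = 34870*(-1/23378) + √28761 = -17435/11689 + √28761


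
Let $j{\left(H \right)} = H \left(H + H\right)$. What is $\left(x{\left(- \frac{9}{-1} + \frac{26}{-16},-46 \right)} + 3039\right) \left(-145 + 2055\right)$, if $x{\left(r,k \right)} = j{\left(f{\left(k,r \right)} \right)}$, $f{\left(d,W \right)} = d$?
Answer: $13887610$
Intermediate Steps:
$j{\left(H \right)} = 2 H^{2}$ ($j{\left(H \right)} = H 2 H = 2 H^{2}$)
$x{\left(r,k \right)} = 2 k^{2}$
$\left(x{\left(- \frac{9}{-1} + \frac{26}{-16},-46 \right)} + 3039\right) \left(-145 + 2055\right) = \left(2 \left(-46\right)^{2} + 3039\right) \left(-145 + 2055\right) = \left(2 \cdot 2116 + 3039\right) 1910 = \left(4232 + 3039\right) 1910 = 7271 \cdot 1910 = 13887610$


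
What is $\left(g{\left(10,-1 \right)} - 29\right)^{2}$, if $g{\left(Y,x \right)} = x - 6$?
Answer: $1296$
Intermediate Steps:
$g{\left(Y,x \right)} = -6 + x$
$\left(g{\left(10,-1 \right)} - 29\right)^{2} = \left(\left(-6 - 1\right) - 29\right)^{2} = \left(-7 - 29\right)^{2} = \left(-36\right)^{2} = 1296$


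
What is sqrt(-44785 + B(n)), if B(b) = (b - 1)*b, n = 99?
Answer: I*sqrt(35083) ≈ 187.3*I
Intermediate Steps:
B(b) = b*(-1 + b) (B(b) = (-1 + b)*b = b*(-1 + b))
sqrt(-44785 + B(n)) = sqrt(-44785 + 99*(-1 + 99)) = sqrt(-44785 + 99*98) = sqrt(-44785 + 9702) = sqrt(-35083) = I*sqrt(35083)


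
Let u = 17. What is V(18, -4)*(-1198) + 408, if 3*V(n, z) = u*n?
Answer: -121788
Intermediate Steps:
V(n, z) = 17*n/3 (V(n, z) = (17*n)/3 = 17*n/3)
V(18, -4)*(-1198) + 408 = ((17/3)*18)*(-1198) + 408 = 102*(-1198) + 408 = -122196 + 408 = -121788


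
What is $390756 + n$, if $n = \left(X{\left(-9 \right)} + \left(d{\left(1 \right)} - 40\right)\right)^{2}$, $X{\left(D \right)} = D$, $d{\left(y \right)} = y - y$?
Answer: $393157$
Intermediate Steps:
$d{\left(y \right)} = 0$
$n = 2401$ ($n = \left(-9 + \left(0 - 40\right)\right)^{2} = \left(-9 - 40\right)^{2} = \left(-49\right)^{2} = 2401$)
$390756 + n = 390756 + 2401 = 393157$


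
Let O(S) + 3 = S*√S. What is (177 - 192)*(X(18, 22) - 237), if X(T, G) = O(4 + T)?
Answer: 3600 - 330*√22 ≈ 2052.2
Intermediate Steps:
O(S) = -3 + S^(3/2) (O(S) = -3 + S*√S = -3 + S^(3/2))
X(T, G) = -3 + (4 + T)^(3/2)
(177 - 192)*(X(18, 22) - 237) = (177 - 192)*((-3 + (4 + 18)^(3/2)) - 237) = -15*((-3 + 22^(3/2)) - 237) = -15*((-3 + 22*√22) - 237) = -15*(-240 + 22*√22) = 3600 - 330*√22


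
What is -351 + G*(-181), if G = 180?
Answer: -32931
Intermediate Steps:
-351 + G*(-181) = -351 + 180*(-181) = -351 - 32580 = -32931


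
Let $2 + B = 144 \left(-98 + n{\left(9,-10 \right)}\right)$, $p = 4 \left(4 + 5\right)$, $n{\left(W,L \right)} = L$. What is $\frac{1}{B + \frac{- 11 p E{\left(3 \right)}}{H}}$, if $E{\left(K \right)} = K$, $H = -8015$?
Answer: $- \frac{8015}{124664122} \approx -6.4293 \cdot 10^{-5}$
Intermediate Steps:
$p = 36$ ($p = 4 \cdot 9 = 36$)
$B = -15554$ ($B = -2 + 144 \left(-98 - 10\right) = -2 + 144 \left(-108\right) = -2 - 15552 = -15554$)
$\frac{1}{B + \frac{- 11 p E{\left(3 \right)}}{H}} = \frac{1}{-15554 + \frac{\left(-11\right) 36 \cdot 3}{-8015}} = \frac{1}{-15554 + \left(-396\right) 3 \left(- \frac{1}{8015}\right)} = \frac{1}{-15554 - - \frac{1188}{8015}} = \frac{1}{-15554 + \frac{1188}{8015}} = \frac{1}{- \frac{124664122}{8015}} = - \frac{8015}{124664122}$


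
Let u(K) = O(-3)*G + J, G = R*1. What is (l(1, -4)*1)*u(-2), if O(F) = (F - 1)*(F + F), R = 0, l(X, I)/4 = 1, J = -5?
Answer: -20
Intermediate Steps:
l(X, I) = 4 (l(X, I) = 4*1 = 4)
O(F) = 2*F*(-1 + F) (O(F) = (-1 + F)*(2*F) = 2*F*(-1 + F))
G = 0 (G = 0*1 = 0)
u(K) = -5 (u(K) = (2*(-3)*(-1 - 3))*0 - 5 = (2*(-3)*(-4))*0 - 5 = 24*0 - 5 = 0 - 5 = -5)
(l(1, -4)*1)*u(-2) = (4*1)*(-5) = 4*(-5) = -20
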